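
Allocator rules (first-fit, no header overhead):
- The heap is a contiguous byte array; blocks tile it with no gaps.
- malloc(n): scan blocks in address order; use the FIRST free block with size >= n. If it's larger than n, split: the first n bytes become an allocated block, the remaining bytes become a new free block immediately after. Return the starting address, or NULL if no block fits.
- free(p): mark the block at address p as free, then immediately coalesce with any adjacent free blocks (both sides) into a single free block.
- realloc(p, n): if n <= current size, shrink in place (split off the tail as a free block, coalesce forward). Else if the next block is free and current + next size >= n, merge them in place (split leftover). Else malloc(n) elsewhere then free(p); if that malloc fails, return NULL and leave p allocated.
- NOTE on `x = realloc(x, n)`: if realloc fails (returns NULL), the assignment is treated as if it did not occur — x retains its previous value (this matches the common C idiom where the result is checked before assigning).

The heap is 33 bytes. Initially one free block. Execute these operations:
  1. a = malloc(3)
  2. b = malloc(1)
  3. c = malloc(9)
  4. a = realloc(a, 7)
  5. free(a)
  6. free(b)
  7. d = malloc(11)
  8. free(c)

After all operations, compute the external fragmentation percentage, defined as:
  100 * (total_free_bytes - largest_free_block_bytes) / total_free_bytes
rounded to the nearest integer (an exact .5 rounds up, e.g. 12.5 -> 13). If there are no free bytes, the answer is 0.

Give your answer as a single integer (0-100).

Op 1: a = malloc(3) -> a = 0; heap: [0-2 ALLOC][3-32 FREE]
Op 2: b = malloc(1) -> b = 3; heap: [0-2 ALLOC][3-3 ALLOC][4-32 FREE]
Op 3: c = malloc(9) -> c = 4; heap: [0-2 ALLOC][3-3 ALLOC][4-12 ALLOC][13-32 FREE]
Op 4: a = realloc(a, 7) -> a = 13; heap: [0-2 FREE][3-3 ALLOC][4-12 ALLOC][13-19 ALLOC][20-32 FREE]
Op 5: free(a) -> (freed a); heap: [0-2 FREE][3-3 ALLOC][4-12 ALLOC][13-32 FREE]
Op 6: free(b) -> (freed b); heap: [0-3 FREE][4-12 ALLOC][13-32 FREE]
Op 7: d = malloc(11) -> d = 13; heap: [0-3 FREE][4-12 ALLOC][13-23 ALLOC][24-32 FREE]
Op 8: free(c) -> (freed c); heap: [0-12 FREE][13-23 ALLOC][24-32 FREE]
Free blocks: [13 9] total_free=22 largest=13 -> 100*(22-13)/22 = 900/22 ≈ 40.909 -> rounds to 41

Answer: 41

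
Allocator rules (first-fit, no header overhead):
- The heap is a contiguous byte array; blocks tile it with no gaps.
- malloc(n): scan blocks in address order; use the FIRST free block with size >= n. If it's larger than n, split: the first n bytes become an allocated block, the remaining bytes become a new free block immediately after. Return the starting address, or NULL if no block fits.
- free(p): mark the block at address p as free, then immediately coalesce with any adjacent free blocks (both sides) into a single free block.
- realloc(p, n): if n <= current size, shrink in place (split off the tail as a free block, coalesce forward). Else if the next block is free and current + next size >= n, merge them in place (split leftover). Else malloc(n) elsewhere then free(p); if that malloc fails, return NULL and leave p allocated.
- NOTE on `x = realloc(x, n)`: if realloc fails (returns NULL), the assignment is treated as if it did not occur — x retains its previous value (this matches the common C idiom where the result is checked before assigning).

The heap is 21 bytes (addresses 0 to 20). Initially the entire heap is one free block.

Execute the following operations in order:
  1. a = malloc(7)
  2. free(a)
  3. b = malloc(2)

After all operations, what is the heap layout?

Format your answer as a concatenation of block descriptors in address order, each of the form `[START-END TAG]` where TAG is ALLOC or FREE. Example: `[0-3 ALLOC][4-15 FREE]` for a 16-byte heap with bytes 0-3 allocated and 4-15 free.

Op 1: a = malloc(7) -> a = 0; heap: [0-6 ALLOC][7-20 FREE]
Op 2: free(a) -> (freed a); heap: [0-20 FREE]
Op 3: b = malloc(2) -> b = 0; heap: [0-1 ALLOC][2-20 FREE]

Answer: [0-1 ALLOC][2-20 FREE]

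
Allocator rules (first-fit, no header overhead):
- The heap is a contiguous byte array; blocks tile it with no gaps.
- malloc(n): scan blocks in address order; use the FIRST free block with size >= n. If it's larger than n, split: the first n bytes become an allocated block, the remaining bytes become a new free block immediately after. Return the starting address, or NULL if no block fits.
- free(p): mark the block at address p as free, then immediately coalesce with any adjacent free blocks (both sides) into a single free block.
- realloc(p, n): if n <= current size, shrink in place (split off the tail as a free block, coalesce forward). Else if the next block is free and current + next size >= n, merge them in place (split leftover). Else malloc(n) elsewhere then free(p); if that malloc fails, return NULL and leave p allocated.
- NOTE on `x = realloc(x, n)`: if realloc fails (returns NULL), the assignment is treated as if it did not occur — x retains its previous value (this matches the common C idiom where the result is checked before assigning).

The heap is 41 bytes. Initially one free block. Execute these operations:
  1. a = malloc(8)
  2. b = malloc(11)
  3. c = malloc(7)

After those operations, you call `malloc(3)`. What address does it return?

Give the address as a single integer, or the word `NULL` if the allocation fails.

Op 1: a = malloc(8) -> a = 0; heap: [0-7 ALLOC][8-40 FREE]
Op 2: b = malloc(11) -> b = 8; heap: [0-7 ALLOC][8-18 ALLOC][19-40 FREE]
Op 3: c = malloc(7) -> c = 19; heap: [0-7 ALLOC][8-18 ALLOC][19-25 ALLOC][26-40 FREE]
malloc(3): first-fit scan over [0-7 ALLOC][8-18 ALLOC][19-25 ALLOC][26-40 FREE] -> 26

Answer: 26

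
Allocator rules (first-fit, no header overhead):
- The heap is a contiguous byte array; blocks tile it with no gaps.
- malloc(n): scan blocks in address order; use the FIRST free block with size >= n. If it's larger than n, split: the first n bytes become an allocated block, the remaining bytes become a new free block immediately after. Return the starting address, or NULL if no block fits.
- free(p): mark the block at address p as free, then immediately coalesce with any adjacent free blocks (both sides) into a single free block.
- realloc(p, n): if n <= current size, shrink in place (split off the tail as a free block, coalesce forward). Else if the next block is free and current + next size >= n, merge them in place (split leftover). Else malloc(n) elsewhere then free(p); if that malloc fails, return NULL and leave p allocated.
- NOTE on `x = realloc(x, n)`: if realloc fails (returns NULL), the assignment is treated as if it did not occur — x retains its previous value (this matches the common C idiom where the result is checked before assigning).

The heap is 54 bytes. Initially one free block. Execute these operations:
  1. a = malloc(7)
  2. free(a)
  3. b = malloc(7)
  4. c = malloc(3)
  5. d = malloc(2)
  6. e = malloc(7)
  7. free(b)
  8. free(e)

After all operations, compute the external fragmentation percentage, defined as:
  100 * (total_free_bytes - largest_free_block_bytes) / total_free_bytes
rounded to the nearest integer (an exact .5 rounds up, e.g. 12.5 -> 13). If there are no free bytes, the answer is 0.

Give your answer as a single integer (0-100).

Op 1: a = malloc(7) -> a = 0; heap: [0-6 ALLOC][7-53 FREE]
Op 2: free(a) -> (freed a); heap: [0-53 FREE]
Op 3: b = malloc(7) -> b = 0; heap: [0-6 ALLOC][7-53 FREE]
Op 4: c = malloc(3) -> c = 7; heap: [0-6 ALLOC][7-9 ALLOC][10-53 FREE]
Op 5: d = malloc(2) -> d = 10; heap: [0-6 ALLOC][7-9 ALLOC][10-11 ALLOC][12-53 FREE]
Op 6: e = malloc(7) -> e = 12; heap: [0-6 ALLOC][7-9 ALLOC][10-11 ALLOC][12-18 ALLOC][19-53 FREE]
Op 7: free(b) -> (freed b); heap: [0-6 FREE][7-9 ALLOC][10-11 ALLOC][12-18 ALLOC][19-53 FREE]
Op 8: free(e) -> (freed e); heap: [0-6 FREE][7-9 ALLOC][10-11 ALLOC][12-53 FREE]
Free blocks: [7 42] total_free=49 largest=42 -> 100*(49-42)/49 = 700/49 ≈ 14.286 -> rounds to 14

Answer: 14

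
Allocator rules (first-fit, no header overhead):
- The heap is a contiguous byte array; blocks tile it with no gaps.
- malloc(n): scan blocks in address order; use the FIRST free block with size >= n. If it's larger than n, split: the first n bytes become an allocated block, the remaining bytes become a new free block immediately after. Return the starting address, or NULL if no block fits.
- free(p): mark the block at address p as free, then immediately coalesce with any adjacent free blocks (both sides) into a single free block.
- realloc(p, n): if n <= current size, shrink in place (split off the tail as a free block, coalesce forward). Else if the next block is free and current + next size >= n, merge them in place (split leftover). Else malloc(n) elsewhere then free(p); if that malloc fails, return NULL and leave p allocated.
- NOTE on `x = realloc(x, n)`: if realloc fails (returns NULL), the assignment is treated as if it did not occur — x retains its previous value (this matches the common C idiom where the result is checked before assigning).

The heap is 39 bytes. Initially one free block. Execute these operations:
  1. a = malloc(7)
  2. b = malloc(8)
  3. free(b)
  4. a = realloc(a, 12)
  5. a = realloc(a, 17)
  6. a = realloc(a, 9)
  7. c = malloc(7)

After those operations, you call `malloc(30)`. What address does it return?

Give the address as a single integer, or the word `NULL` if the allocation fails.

Answer: NULL

Derivation:
Op 1: a = malloc(7) -> a = 0; heap: [0-6 ALLOC][7-38 FREE]
Op 2: b = malloc(8) -> b = 7; heap: [0-6 ALLOC][7-14 ALLOC][15-38 FREE]
Op 3: free(b) -> (freed b); heap: [0-6 ALLOC][7-38 FREE]
Op 4: a = realloc(a, 12) -> a = 0; heap: [0-11 ALLOC][12-38 FREE]
Op 5: a = realloc(a, 17) -> a = 0; heap: [0-16 ALLOC][17-38 FREE]
Op 6: a = realloc(a, 9) -> a = 0; heap: [0-8 ALLOC][9-38 FREE]
Op 7: c = malloc(7) -> c = 9; heap: [0-8 ALLOC][9-15 ALLOC][16-38 FREE]
malloc(30): first-fit scan over [0-8 ALLOC][9-15 ALLOC][16-38 FREE] -> NULL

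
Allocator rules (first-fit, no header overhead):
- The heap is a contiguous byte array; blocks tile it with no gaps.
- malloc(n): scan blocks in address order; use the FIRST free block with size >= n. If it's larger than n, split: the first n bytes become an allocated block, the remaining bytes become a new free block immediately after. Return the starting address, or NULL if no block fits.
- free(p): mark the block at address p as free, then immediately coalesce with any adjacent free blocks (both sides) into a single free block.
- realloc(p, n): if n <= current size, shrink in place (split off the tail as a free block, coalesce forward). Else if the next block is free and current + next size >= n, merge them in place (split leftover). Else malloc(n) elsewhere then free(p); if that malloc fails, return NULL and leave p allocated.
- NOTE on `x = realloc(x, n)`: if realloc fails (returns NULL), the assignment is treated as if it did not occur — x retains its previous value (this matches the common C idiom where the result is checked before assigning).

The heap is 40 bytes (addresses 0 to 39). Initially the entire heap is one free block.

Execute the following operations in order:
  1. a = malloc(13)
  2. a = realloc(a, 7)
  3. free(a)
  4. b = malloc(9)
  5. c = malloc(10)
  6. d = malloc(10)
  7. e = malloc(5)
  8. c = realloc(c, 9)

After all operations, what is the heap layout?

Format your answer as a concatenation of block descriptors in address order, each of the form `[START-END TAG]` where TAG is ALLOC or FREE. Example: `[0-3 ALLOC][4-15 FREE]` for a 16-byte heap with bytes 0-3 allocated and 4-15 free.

Answer: [0-8 ALLOC][9-17 ALLOC][18-18 FREE][19-28 ALLOC][29-33 ALLOC][34-39 FREE]

Derivation:
Op 1: a = malloc(13) -> a = 0; heap: [0-12 ALLOC][13-39 FREE]
Op 2: a = realloc(a, 7) -> a = 0; heap: [0-6 ALLOC][7-39 FREE]
Op 3: free(a) -> (freed a); heap: [0-39 FREE]
Op 4: b = malloc(9) -> b = 0; heap: [0-8 ALLOC][9-39 FREE]
Op 5: c = malloc(10) -> c = 9; heap: [0-8 ALLOC][9-18 ALLOC][19-39 FREE]
Op 6: d = malloc(10) -> d = 19; heap: [0-8 ALLOC][9-18 ALLOC][19-28 ALLOC][29-39 FREE]
Op 7: e = malloc(5) -> e = 29; heap: [0-8 ALLOC][9-18 ALLOC][19-28 ALLOC][29-33 ALLOC][34-39 FREE]
Op 8: c = realloc(c, 9) -> c = 9; heap: [0-8 ALLOC][9-17 ALLOC][18-18 FREE][19-28 ALLOC][29-33 ALLOC][34-39 FREE]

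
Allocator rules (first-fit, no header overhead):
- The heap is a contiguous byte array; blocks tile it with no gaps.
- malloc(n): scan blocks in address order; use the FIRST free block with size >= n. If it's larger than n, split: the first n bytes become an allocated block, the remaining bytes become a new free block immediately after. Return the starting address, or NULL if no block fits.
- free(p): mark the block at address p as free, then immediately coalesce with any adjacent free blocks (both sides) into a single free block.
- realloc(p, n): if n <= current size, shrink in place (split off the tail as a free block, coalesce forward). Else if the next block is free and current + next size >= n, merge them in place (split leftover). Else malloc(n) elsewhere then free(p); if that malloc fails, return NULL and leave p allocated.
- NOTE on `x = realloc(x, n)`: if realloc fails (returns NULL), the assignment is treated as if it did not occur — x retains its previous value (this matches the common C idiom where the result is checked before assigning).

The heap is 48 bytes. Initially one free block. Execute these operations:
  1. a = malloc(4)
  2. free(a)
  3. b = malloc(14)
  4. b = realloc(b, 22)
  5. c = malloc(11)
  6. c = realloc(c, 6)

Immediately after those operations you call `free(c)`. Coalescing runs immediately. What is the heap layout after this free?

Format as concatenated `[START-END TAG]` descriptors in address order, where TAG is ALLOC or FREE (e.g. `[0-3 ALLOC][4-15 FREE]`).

Answer: [0-21 ALLOC][22-47 FREE]

Derivation:
Op 1: a = malloc(4) -> a = 0; heap: [0-3 ALLOC][4-47 FREE]
Op 2: free(a) -> (freed a); heap: [0-47 FREE]
Op 3: b = malloc(14) -> b = 0; heap: [0-13 ALLOC][14-47 FREE]
Op 4: b = realloc(b, 22) -> b = 0; heap: [0-21 ALLOC][22-47 FREE]
Op 5: c = malloc(11) -> c = 22; heap: [0-21 ALLOC][22-32 ALLOC][33-47 FREE]
Op 6: c = realloc(c, 6) -> c = 22; heap: [0-21 ALLOC][22-27 ALLOC][28-47 FREE]
free(c): c = 22 -> block [22-27 ALLOC]; mark free, coalesce with adjacent free neighbors -> [0-21 ALLOC][22-47 FREE]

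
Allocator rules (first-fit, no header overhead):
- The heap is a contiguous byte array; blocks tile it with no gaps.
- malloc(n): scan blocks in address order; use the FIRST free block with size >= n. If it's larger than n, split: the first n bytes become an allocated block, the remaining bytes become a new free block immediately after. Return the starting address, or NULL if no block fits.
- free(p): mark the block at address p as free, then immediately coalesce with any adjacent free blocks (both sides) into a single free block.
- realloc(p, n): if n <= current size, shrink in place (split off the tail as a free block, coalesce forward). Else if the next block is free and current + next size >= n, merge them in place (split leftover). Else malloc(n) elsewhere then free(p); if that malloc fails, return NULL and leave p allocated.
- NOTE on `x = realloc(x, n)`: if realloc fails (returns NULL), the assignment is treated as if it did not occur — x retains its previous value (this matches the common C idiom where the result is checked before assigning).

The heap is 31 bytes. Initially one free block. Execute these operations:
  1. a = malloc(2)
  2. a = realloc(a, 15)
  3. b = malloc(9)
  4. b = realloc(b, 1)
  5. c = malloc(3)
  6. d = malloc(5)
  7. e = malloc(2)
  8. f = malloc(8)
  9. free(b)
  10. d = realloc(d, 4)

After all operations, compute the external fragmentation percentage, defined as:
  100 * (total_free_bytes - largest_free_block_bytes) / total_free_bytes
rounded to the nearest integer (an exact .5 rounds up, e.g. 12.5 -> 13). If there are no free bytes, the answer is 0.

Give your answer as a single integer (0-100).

Answer: 29

Derivation:
Op 1: a = malloc(2) -> a = 0; heap: [0-1 ALLOC][2-30 FREE]
Op 2: a = realloc(a, 15) -> a = 0; heap: [0-14 ALLOC][15-30 FREE]
Op 3: b = malloc(9) -> b = 15; heap: [0-14 ALLOC][15-23 ALLOC][24-30 FREE]
Op 4: b = realloc(b, 1) -> b = 15; heap: [0-14 ALLOC][15-15 ALLOC][16-30 FREE]
Op 5: c = malloc(3) -> c = 16; heap: [0-14 ALLOC][15-15 ALLOC][16-18 ALLOC][19-30 FREE]
Op 6: d = malloc(5) -> d = 19; heap: [0-14 ALLOC][15-15 ALLOC][16-18 ALLOC][19-23 ALLOC][24-30 FREE]
Op 7: e = malloc(2) -> e = 24; heap: [0-14 ALLOC][15-15 ALLOC][16-18 ALLOC][19-23 ALLOC][24-25 ALLOC][26-30 FREE]
Op 8: f = malloc(8) -> f = NULL; heap: [0-14 ALLOC][15-15 ALLOC][16-18 ALLOC][19-23 ALLOC][24-25 ALLOC][26-30 FREE]
Op 9: free(b) -> (freed b); heap: [0-14 ALLOC][15-15 FREE][16-18 ALLOC][19-23 ALLOC][24-25 ALLOC][26-30 FREE]
Op 10: d = realloc(d, 4) -> d = 19; heap: [0-14 ALLOC][15-15 FREE][16-18 ALLOC][19-22 ALLOC][23-23 FREE][24-25 ALLOC][26-30 FREE]
Free blocks: [1 1 5] total_free=7 largest=5 -> 100*(7-5)/7 = 200/7 ≈ 28.571 -> rounds to 29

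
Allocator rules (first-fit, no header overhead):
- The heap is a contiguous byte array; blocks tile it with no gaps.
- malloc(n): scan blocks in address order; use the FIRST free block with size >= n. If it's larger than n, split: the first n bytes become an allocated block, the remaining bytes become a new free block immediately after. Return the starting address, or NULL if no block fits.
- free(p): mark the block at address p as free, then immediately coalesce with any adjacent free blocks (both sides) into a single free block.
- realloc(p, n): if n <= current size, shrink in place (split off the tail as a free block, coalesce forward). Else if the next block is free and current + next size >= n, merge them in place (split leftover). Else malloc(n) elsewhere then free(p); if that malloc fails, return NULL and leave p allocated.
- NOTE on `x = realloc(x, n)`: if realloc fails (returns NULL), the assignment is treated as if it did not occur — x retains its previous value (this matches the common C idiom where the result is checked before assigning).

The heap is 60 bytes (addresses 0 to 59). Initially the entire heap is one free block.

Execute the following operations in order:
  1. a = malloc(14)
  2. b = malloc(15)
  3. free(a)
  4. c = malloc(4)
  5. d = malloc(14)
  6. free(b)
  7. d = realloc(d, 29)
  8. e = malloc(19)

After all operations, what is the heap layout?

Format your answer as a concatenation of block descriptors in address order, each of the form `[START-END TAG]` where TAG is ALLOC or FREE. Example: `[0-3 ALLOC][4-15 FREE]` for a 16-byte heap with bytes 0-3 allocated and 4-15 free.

Op 1: a = malloc(14) -> a = 0; heap: [0-13 ALLOC][14-59 FREE]
Op 2: b = malloc(15) -> b = 14; heap: [0-13 ALLOC][14-28 ALLOC][29-59 FREE]
Op 3: free(a) -> (freed a); heap: [0-13 FREE][14-28 ALLOC][29-59 FREE]
Op 4: c = malloc(4) -> c = 0; heap: [0-3 ALLOC][4-13 FREE][14-28 ALLOC][29-59 FREE]
Op 5: d = malloc(14) -> d = 29; heap: [0-3 ALLOC][4-13 FREE][14-28 ALLOC][29-42 ALLOC][43-59 FREE]
Op 6: free(b) -> (freed b); heap: [0-3 ALLOC][4-28 FREE][29-42 ALLOC][43-59 FREE]
Op 7: d = realloc(d, 29) -> d = 29; heap: [0-3 ALLOC][4-28 FREE][29-57 ALLOC][58-59 FREE]
Op 8: e = malloc(19) -> e = 4; heap: [0-3 ALLOC][4-22 ALLOC][23-28 FREE][29-57 ALLOC][58-59 FREE]

Answer: [0-3 ALLOC][4-22 ALLOC][23-28 FREE][29-57 ALLOC][58-59 FREE]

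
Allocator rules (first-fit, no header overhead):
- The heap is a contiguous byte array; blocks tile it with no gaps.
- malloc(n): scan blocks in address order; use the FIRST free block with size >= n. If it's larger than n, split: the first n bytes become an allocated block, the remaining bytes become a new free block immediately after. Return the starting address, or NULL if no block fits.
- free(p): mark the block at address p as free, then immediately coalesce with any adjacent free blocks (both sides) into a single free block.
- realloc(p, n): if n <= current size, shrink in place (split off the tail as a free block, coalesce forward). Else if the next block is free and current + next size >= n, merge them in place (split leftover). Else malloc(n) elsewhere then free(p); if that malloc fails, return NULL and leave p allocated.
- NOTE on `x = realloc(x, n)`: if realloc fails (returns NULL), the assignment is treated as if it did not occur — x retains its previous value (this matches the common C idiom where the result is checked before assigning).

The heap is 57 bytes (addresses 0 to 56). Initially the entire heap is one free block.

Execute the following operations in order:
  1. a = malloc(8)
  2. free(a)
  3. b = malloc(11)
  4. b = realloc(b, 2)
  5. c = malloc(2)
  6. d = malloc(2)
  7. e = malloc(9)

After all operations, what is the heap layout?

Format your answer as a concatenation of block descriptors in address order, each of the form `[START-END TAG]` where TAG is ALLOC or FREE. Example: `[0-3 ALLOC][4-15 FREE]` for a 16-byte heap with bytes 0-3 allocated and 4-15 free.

Op 1: a = malloc(8) -> a = 0; heap: [0-7 ALLOC][8-56 FREE]
Op 2: free(a) -> (freed a); heap: [0-56 FREE]
Op 3: b = malloc(11) -> b = 0; heap: [0-10 ALLOC][11-56 FREE]
Op 4: b = realloc(b, 2) -> b = 0; heap: [0-1 ALLOC][2-56 FREE]
Op 5: c = malloc(2) -> c = 2; heap: [0-1 ALLOC][2-3 ALLOC][4-56 FREE]
Op 6: d = malloc(2) -> d = 4; heap: [0-1 ALLOC][2-3 ALLOC][4-5 ALLOC][6-56 FREE]
Op 7: e = malloc(9) -> e = 6; heap: [0-1 ALLOC][2-3 ALLOC][4-5 ALLOC][6-14 ALLOC][15-56 FREE]

Answer: [0-1 ALLOC][2-3 ALLOC][4-5 ALLOC][6-14 ALLOC][15-56 FREE]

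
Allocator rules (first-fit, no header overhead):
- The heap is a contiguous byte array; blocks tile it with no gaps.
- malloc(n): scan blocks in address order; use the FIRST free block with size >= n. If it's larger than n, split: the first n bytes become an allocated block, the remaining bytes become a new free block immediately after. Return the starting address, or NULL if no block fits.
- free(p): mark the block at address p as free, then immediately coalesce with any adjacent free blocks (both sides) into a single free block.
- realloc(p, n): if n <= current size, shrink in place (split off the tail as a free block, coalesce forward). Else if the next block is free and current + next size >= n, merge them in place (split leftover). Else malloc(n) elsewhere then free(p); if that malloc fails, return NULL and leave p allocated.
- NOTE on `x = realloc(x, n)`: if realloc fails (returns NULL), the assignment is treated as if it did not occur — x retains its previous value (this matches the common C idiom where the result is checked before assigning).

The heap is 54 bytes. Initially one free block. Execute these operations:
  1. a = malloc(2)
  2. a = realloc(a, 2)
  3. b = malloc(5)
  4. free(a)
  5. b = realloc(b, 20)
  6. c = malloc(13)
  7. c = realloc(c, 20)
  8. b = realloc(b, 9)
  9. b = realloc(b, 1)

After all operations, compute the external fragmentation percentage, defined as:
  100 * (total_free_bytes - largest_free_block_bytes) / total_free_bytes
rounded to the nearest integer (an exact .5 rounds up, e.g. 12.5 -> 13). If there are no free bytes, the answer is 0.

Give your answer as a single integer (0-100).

Op 1: a = malloc(2) -> a = 0; heap: [0-1 ALLOC][2-53 FREE]
Op 2: a = realloc(a, 2) -> a = 0; heap: [0-1 ALLOC][2-53 FREE]
Op 3: b = malloc(5) -> b = 2; heap: [0-1 ALLOC][2-6 ALLOC][7-53 FREE]
Op 4: free(a) -> (freed a); heap: [0-1 FREE][2-6 ALLOC][7-53 FREE]
Op 5: b = realloc(b, 20) -> b = 2; heap: [0-1 FREE][2-21 ALLOC][22-53 FREE]
Op 6: c = malloc(13) -> c = 22; heap: [0-1 FREE][2-21 ALLOC][22-34 ALLOC][35-53 FREE]
Op 7: c = realloc(c, 20) -> c = 22; heap: [0-1 FREE][2-21 ALLOC][22-41 ALLOC][42-53 FREE]
Op 8: b = realloc(b, 9) -> b = 2; heap: [0-1 FREE][2-10 ALLOC][11-21 FREE][22-41 ALLOC][42-53 FREE]
Op 9: b = realloc(b, 1) -> b = 2; heap: [0-1 FREE][2-2 ALLOC][3-21 FREE][22-41 ALLOC][42-53 FREE]
Free blocks: [2 19 12] total_free=33 largest=19 -> 100*(33-19)/33 = 1400/33 ≈ 42.424 -> rounds to 42

Answer: 42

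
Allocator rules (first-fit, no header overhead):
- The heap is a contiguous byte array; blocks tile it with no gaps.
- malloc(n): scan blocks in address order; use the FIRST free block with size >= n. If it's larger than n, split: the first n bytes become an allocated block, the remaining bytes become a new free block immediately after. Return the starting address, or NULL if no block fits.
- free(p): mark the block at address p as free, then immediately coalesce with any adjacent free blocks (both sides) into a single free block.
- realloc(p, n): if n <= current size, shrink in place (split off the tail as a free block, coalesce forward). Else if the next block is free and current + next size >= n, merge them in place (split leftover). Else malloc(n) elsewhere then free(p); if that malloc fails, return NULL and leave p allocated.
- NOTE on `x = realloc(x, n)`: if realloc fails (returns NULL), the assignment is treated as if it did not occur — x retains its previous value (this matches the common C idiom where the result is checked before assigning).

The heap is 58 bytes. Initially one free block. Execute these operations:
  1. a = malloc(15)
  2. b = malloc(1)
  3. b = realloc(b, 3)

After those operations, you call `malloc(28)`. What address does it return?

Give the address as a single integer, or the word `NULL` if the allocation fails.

Answer: 18

Derivation:
Op 1: a = malloc(15) -> a = 0; heap: [0-14 ALLOC][15-57 FREE]
Op 2: b = malloc(1) -> b = 15; heap: [0-14 ALLOC][15-15 ALLOC][16-57 FREE]
Op 3: b = realloc(b, 3) -> b = 15; heap: [0-14 ALLOC][15-17 ALLOC][18-57 FREE]
malloc(28): first-fit scan over [0-14 ALLOC][15-17 ALLOC][18-57 FREE] -> 18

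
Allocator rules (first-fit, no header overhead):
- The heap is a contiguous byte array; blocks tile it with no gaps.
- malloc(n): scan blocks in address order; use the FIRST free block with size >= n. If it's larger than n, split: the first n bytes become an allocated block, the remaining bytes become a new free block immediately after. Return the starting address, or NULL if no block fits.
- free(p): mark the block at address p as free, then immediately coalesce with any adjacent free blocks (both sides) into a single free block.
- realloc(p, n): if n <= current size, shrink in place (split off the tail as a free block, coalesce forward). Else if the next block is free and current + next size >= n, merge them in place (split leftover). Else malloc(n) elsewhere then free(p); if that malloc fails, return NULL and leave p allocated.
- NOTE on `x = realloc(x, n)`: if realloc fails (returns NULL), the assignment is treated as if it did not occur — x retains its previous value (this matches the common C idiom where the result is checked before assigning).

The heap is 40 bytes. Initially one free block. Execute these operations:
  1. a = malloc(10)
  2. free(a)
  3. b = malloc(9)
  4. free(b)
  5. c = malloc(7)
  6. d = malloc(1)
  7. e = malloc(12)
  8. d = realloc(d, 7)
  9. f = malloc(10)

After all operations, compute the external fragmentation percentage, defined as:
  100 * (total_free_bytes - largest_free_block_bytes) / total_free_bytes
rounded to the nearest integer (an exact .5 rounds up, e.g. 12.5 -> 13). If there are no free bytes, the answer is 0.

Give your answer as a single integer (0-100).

Op 1: a = malloc(10) -> a = 0; heap: [0-9 ALLOC][10-39 FREE]
Op 2: free(a) -> (freed a); heap: [0-39 FREE]
Op 3: b = malloc(9) -> b = 0; heap: [0-8 ALLOC][9-39 FREE]
Op 4: free(b) -> (freed b); heap: [0-39 FREE]
Op 5: c = malloc(7) -> c = 0; heap: [0-6 ALLOC][7-39 FREE]
Op 6: d = malloc(1) -> d = 7; heap: [0-6 ALLOC][7-7 ALLOC][8-39 FREE]
Op 7: e = malloc(12) -> e = 8; heap: [0-6 ALLOC][7-7 ALLOC][8-19 ALLOC][20-39 FREE]
Op 8: d = realloc(d, 7) -> d = 20; heap: [0-6 ALLOC][7-7 FREE][8-19 ALLOC][20-26 ALLOC][27-39 FREE]
Op 9: f = malloc(10) -> f = 27; heap: [0-6 ALLOC][7-7 FREE][8-19 ALLOC][20-26 ALLOC][27-36 ALLOC][37-39 FREE]
Free blocks: [1 3] total_free=4 largest=3 -> 100*(4-3)/4 = 100/4 = 25

Answer: 25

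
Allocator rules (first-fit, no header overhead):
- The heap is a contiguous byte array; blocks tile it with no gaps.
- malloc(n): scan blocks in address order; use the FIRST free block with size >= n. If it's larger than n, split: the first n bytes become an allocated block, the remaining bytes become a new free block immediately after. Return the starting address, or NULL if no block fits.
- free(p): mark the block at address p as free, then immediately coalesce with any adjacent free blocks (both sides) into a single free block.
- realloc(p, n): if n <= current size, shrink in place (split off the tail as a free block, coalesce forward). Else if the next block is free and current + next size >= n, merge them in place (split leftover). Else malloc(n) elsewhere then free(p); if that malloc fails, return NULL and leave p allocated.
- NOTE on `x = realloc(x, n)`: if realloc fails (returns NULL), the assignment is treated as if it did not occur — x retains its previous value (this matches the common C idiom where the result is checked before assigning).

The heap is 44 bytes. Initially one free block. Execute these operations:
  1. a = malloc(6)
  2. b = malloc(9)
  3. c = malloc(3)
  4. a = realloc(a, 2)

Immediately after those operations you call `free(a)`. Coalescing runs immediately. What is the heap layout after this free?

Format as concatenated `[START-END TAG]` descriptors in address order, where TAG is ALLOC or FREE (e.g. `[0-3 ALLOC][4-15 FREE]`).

Answer: [0-5 FREE][6-14 ALLOC][15-17 ALLOC][18-43 FREE]

Derivation:
Op 1: a = malloc(6) -> a = 0; heap: [0-5 ALLOC][6-43 FREE]
Op 2: b = malloc(9) -> b = 6; heap: [0-5 ALLOC][6-14 ALLOC][15-43 FREE]
Op 3: c = malloc(3) -> c = 15; heap: [0-5 ALLOC][6-14 ALLOC][15-17 ALLOC][18-43 FREE]
Op 4: a = realloc(a, 2) -> a = 0; heap: [0-1 ALLOC][2-5 FREE][6-14 ALLOC][15-17 ALLOC][18-43 FREE]
free(a): a = 0 -> block [0-1 ALLOC]; mark free, coalesce with adjacent free neighbors -> [0-5 FREE][6-14 ALLOC][15-17 ALLOC][18-43 FREE]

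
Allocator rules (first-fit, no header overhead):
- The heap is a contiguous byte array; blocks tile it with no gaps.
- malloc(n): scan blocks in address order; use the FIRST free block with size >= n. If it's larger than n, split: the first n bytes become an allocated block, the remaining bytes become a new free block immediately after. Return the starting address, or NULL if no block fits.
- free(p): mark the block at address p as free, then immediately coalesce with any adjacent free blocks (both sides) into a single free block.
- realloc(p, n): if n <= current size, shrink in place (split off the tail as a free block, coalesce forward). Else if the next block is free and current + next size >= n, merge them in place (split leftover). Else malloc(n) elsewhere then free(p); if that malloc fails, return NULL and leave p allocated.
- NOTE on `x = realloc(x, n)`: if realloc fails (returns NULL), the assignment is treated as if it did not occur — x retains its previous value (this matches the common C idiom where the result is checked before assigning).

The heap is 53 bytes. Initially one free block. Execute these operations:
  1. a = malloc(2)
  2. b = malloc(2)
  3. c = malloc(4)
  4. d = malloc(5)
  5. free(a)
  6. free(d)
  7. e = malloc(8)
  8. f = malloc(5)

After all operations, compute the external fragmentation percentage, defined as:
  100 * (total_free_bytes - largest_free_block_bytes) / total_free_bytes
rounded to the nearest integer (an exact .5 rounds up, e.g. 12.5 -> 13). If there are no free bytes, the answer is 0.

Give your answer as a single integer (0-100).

Op 1: a = malloc(2) -> a = 0; heap: [0-1 ALLOC][2-52 FREE]
Op 2: b = malloc(2) -> b = 2; heap: [0-1 ALLOC][2-3 ALLOC][4-52 FREE]
Op 3: c = malloc(4) -> c = 4; heap: [0-1 ALLOC][2-3 ALLOC][4-7 ALLOC][8-52 FREE]
Op 4: d = malloc(5) -> d = 8; heap: [0-1 ALLOC][2-3 ALLOC][4-7 ALLOC][8-12 ALLOC][13-52 FREE]
Op 5: free(a) -> (freed a); heap: [0-1 FREE][2-3 ALLOC][4-7 ALLOC][8-12 ALLOC][13-52 FREE]
Op 6: free(d) -> (freed d); heap: [0-1 FREE][2-3 ALLOC][4-7 ALLOC][8-52 FREE]
Op 7: e = malloc(8) -> e = 8; heap: [0-1 FREE][2-3 ALLOC][4-7 ALLOC][8-15 ALLOC][16-52 FREE]
Op 8: f = malloc(5) -> f = 16; heap: [0-1 FREE][2-3 ALLOC][4-7 ALLOC][8-15 ALLOC][16-20 ALLOC][21-52 FREE]
Free blocks: [2 32] total_free=34 largest=32 -> 100*(34-32)/34 = 200/34 ≈ 5.882 -> rounds to 6

Answer: 6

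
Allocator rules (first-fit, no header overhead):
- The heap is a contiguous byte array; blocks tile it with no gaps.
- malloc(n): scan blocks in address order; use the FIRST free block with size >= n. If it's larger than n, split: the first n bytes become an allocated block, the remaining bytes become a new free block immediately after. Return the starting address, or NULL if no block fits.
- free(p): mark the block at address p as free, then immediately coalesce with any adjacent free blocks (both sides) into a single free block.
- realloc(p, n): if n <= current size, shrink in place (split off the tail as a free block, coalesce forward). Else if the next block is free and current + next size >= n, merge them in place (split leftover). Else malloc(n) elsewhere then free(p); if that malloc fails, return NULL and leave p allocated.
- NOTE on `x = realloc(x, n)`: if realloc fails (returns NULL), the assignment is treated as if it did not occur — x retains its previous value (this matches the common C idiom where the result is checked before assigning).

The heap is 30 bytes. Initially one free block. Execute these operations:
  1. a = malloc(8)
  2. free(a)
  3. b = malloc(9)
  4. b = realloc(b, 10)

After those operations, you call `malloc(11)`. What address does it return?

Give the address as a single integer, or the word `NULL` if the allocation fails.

Answer: 10

Derivation:
Op 1: a = malloc(8) -> a = 0; heap: [0-7 ALLOC][8-29 FREE]
Op 2: free(a) -> (freed a); heap: [0-29 FREE]
Op 3: b = malloc(9) -> b = 0; heap: [0-8 ALLOC][9-29 FREE]
Op 4: b = realloc(b, 10) -> b = 0; heap: [0-9 ALLOC][10-29 FREE]
malloc(11): first-fit scan over [0-9 ALLOC][10-29 FREE] -> 10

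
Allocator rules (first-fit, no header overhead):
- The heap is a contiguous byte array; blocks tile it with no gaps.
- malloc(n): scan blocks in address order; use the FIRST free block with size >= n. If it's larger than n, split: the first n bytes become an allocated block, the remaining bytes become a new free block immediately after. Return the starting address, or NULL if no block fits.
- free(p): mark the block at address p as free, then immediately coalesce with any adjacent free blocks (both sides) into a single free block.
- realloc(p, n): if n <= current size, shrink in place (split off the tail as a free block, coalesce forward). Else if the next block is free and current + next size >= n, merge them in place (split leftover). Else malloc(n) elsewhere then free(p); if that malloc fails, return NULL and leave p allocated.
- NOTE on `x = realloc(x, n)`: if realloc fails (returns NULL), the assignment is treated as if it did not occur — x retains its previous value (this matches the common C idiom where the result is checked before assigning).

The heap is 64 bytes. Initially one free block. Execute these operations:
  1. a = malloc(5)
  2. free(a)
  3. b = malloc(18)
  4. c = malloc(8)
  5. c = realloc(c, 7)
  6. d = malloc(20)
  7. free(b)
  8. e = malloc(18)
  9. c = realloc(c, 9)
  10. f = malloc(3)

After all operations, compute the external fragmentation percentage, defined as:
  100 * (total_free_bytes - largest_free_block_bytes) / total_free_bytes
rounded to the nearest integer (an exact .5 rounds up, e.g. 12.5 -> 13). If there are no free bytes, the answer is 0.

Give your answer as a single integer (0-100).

Answer: 29

Derivation:
Op 1: a = malloc(5) -> a = 0; heap: [0-4 ALLOC][5-63 FREE]
Op 2: free(a) -> (freed a); heap: [0-63 FREE]
Op 3: b = malloc(18) -> b = 0; heap: [0-17 ALLOC][18-63 FREE]
Op 4: c = malloc(8) -> c = 18; heap: [0-17 ALLOC][18-25 ALLOC][26-63 FREE]
Op 5: c = realloc(c, 7) -> c = 18; heap: [0-17 ALLOC][18-24 ALLOC][25-63 FREE]
Op 6: d = malloc(20) -> d = 25; heap: [0-17 ALLOC][18-24 ALLOC][25-44 ALLOC][45-63 FREE]
Op 7: free(b) -> (freed b); heap: [0-17 FREE][18-24 ALLOC][25-44 ALLOC][45-63 FREE]
Op 8: e = malloc(18) -> e = 0; heap: [0-17 ALLOC][18-24 ALLOC][25-44 ALLOC][45-63 FREE]
Op 9: c = realloc(c, 9) -> c = 45; heap: [0-17 ALLOC][18-24 FREE][25-44 ALLOC][45-53 ALLOC][54-63 FREE]
Op 10: f = malloc(3) -> f = 18; heap: [0-17 ALLOC][18-20 ALLOC][21-24 FREE][25-44 ALLOC][45-53 ALLOC][54-63 FREE]
Free blocks: [4 10] total_free=14 largest=10 -> 100*(14-10)/14 = 400/14 ≈ 28.571 -> rounds to 29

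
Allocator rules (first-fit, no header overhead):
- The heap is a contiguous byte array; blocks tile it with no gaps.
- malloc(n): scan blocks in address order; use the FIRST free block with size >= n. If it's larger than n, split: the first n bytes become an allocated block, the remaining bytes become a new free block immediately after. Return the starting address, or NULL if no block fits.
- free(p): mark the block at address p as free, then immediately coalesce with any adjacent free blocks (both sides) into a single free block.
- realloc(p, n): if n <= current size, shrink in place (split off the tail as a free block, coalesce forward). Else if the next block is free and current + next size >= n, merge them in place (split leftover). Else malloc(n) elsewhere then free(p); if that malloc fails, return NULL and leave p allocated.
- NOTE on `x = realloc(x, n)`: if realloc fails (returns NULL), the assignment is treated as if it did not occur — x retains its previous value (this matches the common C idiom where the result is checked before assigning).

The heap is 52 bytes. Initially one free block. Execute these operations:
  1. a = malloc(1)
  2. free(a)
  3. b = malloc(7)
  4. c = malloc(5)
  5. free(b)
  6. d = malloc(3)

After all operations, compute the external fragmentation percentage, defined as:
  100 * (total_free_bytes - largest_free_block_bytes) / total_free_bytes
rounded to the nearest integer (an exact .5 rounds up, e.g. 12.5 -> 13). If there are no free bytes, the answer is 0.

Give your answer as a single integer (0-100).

Answer: 9

Derivation:
Op 1: a = malloc(1) -> a = 0; heap: [0-0 ALLOC][1-51 FREE]
Op 2: free(a) -> (freed a); heap: [0-51 FREE]
Op 3: b = malloc(7) -> b = 0; heap: [0-6 ALLOC][7-51 FREE]
Op 4: c = malloc(5) -> c = 7; heap: [0-6 ALLOC][7-11 ALLOC][12-51 FREE]
Op 5: free(b) -> (freed b); heap: [0-6 FREE][7-11 ALLOC][12-51 FREE]
Op 6: d = malloc(3) -> d = 0; heap: [0-2 ALLOC][3-6 FREE][7-11 ALLOC][12-51 FREE]
Free blocks: [4 40] total_free=44 largest=40 -> 100*(44-40)/44 = 400/44 ≈ 9.091 -> rounds to 9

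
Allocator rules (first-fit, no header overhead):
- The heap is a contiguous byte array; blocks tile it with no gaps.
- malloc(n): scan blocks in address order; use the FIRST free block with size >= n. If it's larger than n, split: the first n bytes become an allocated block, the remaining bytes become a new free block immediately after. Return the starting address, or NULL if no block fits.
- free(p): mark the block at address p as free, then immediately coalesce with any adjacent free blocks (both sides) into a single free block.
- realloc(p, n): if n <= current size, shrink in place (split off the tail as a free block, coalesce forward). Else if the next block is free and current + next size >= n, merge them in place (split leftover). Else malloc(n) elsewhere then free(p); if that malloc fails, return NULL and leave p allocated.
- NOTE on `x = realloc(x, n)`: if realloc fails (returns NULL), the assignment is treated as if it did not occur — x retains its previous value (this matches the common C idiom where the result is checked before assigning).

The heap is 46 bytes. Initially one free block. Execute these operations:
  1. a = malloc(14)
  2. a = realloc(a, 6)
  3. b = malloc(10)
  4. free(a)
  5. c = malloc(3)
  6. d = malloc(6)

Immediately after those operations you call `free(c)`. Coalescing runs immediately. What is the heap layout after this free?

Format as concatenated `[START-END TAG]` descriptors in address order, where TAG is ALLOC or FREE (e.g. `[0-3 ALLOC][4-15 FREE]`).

Answer: [0-5 FREE][6-15 ALLOC][16-21 ALLOC][22-45 FREE]

Derivation:
Op 1: a = malloc(14) -> a = 0; heap: [0-13 ALLOC][14-45 FREE]
Op 2: a = realloc(a, 6) -> a = 0; heap: [0-5 ALLOC][6-45 FREE]
Op 3: b = malloc(10) -> b = 6; heap: [0-5 ALLOC][6-15 ALLOC][16-45 FREE]
Op 4: free(a) -> (freed a); heap: [0-5 FREE][6-15 ALLOC][16-45 FREE]
Op 5: c = malloc(3) -> c = 0; heap: [0-2 ALLOC][3-5 FREE][6-15 ALLOC][16-45 FREE]
Op 6: d = malloc(6) -> d = 16; heap: [0-2 ALLOC][3-5 FREE][6-15 ALLOC][16-21 ALLOC][22-45 FREE]
free(c): c = 0 -> block [0-2 ALLOC]; mark free, coalesce with adjacent free neighbors -> [0-5 FREE][6-15 ALLOC][16-21 ALLOC][22-45 FREE]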